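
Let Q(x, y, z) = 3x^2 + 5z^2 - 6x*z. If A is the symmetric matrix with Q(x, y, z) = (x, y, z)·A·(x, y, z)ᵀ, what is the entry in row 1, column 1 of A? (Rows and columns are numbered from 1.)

3

The coefficient of x^2 in Q is 3, and that is exactly A[1,1].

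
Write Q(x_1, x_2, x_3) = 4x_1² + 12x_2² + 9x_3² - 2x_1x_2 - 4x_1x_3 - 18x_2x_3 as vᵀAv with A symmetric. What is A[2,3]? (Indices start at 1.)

-9

The coefficient of x_2·x_3 in Q is -18. For a symmetric A this equals A[2,3] + A[3,2] = 2·A[2,3].
So A[2,3] = -18/2 = -9.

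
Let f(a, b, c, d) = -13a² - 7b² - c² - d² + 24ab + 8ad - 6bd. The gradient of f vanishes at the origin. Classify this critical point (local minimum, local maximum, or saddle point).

saddle point

The Hessian at the origin is H = [[-26, 24, 0, 8], [24, -14, 0, -6], [0, 0, -2, 0], [8, -6, 0, -2]].
An LDLᵀ factorisation of H has diagonal entries -26, 106/13, -2, 12/53.
Counting signs: 2 positive, 2 negative.
H is indefinite, so the origin is a saddle point.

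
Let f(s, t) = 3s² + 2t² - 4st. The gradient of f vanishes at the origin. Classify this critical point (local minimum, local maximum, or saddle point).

The Hessian at the origin is H = [[6, -4], [-4, 4]].
det H = 6·4 − (-4)² = 8 > 0 and H[1,1] = 6 > 0, so H is positive definite.
Therefore the origin is a local minimum.

local minimum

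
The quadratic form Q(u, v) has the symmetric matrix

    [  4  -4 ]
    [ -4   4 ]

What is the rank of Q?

Applying the same elementary operations to the rows and columns of A produces a congruent diagonal matrix with entries 4, 0.
So there are 1 positive, 1 zero pivots.
The rank is the number of nonzero pivots: 1.

1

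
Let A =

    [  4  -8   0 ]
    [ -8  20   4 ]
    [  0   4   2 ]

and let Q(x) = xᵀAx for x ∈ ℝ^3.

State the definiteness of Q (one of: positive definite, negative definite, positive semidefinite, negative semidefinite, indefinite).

Congruent diagonalization of A (simultaneous row and column reduction) yields pivots 4, 4, -2.
Counting signs: 2 positive, 1 negative.
Hence Q is indefinite.

indefinite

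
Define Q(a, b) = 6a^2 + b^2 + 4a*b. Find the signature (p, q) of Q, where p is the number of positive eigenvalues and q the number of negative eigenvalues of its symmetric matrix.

(2, 0)

The symmetric matrix is A = [[6, 2], [2, 1]].
Symmetric row and column elimination reduces A to a congruent diagonal form with pivots 6, 1/3.
So there are 2 positive pivots.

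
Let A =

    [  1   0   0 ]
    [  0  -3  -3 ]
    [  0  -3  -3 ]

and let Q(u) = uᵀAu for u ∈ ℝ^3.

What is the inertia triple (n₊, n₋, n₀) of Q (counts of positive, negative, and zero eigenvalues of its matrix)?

Congruent diagonalization of A (simultaneous row and column reduction) yields pivots 1, -3, 0.
Counting signs: 1 positive, 1 negative, 1 zero.

(1, 1, 1)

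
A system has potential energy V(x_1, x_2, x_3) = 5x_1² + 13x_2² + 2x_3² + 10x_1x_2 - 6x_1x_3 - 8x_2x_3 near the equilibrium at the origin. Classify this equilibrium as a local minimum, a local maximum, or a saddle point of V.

local minimum

The Hessian at the origin is H = [[10, 10, -6], [10, 26, -8], [-6, -8, 4]].
An LDLᵀ factorisation of H has diagonal entries 10, 16, 3/20.
Counting signs: 3 positive.
H is positive definite, so the origin is a strict local minimum.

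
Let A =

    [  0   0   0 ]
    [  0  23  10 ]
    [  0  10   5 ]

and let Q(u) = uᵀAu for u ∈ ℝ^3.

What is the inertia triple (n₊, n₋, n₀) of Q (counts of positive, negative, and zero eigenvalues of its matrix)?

(2, 0, 1)

Symmetric row and column elimination reduces A to a congruent diagonal form with pivots 0, 23, 15/23.
That gives 2 positive, 1 zero pivots.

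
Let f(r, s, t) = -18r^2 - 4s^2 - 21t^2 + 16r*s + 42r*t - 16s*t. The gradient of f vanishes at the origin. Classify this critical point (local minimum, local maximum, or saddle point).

saddle point

The Hessian at the origin is H = [[-36, 16, 42], [16, -8, -16], [42, -16, -42]].
Congruent diagonalization of H (simultaneous row and column reduction) yields pivots -36, -8/9, 15.
That gives 1 positive, 2 negative pivots.
H is indefinite, so the origin is a saddle point.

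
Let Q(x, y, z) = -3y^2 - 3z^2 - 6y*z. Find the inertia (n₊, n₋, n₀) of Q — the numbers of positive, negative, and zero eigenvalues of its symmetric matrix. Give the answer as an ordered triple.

The symmetric matrix is A = [[0, 0, 0], [0, -3, -3], [0, -3, -3]].
Symmetric row and column elimination reduces A to a congruent diagonal form with pivots 0, -3, 0.
That gives 1 negative, 2 zero pivots.

(0, 1, 2)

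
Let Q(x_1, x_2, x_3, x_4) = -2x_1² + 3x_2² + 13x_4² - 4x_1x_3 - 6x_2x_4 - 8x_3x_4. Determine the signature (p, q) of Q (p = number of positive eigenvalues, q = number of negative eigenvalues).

(3, 1)

Write A = [[-2, 0, -2, 0], [0, 3, 0, -3], [-2, 0, 0, -4], [0, -3, -4, 13]].
An LDLᵀ factorisation of A has diagonal entries -2, 3, 2, 2.
Counting signs: 3 positive, 1 negative.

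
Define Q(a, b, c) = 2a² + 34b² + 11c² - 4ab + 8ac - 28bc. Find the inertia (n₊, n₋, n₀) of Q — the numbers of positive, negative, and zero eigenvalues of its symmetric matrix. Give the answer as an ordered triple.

Write A = [[2, -2, 4], [-2, 34, -14], [4, -14, 11]].
Applying the same elementary operations to the rows and columns of A produces a congruent diagonal matrix with entries 2, 32, -1/8.
So there are 2 positive, 1 negative pivots.

(2, 1, 0)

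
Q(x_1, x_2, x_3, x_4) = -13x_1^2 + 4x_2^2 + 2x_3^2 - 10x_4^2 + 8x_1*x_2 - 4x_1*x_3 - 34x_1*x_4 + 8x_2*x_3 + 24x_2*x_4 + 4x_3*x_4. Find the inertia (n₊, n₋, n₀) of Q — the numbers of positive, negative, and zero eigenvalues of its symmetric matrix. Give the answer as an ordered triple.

(3, 1, 0)

The associated matrix is A = [[-13, 4, -2, -17], [4, 4, 4, 12], [-2, 4, 2, 2], [-17, 12, 2, -10]].
Congruent diagonalization of A (simultaneous row and column reduction) yields pivots -13, 68/13, 2/17, 3.
Counting signs: 3 positive, 1 negative.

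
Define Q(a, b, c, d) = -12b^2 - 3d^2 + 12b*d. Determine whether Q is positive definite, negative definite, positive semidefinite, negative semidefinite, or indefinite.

negative semidefinite

Write A = [[0, 0, 0, 0], [0, -12, 0, 6], [0, 0, 0, 0], [0, 6, 0, -3]].
Symmetric row and column elimination reduces A to a congruent diagonal form with pivots 0, -12, 0, 0.
That gives 1 negative, 3 zero pivots.
Hence Q is negative semidefinite.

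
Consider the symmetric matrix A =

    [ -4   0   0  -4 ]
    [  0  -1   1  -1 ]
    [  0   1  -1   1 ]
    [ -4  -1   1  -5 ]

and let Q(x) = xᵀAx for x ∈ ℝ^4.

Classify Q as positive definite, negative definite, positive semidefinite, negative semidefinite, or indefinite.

negative semidefinite

Row-reducing A symmetrically gives the diagonal entries -4, -1, 0, 0.
That gives 2 negative, 2 zero pivots.
Hence Q is negative semidefinite.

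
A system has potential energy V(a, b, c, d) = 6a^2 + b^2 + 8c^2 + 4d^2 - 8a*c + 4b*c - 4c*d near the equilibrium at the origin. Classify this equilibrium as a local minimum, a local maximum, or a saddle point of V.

local minimum

The Hessian at the origin is H = [[12, 0, -8, 0], [0, 2, 4, 0], [-8, 4, 16, -4], [0, 0, -4, 8]].
Symmetric row and column elimination reduces H to a congruent diagonal form with pivots 12, 2, 8/3, 2.
That gives 4 positive pivots.
H is positive definite, so the origin is a strict local minimum.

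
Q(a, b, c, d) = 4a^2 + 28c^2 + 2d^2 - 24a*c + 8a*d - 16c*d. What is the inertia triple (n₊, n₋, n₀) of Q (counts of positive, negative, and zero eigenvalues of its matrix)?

(1, 1, 2)

The associated matrix is A = [[4, 0, -12, 4], [0, 0, 0, 0], [-12, 0, 28, -8], [4, 0, -8, 2]].
Row-reducing A symmetrically gives the diagonal entries 4, 0, -8, 0.
That gives 1 positive, 1 negative, 2 zero pivots.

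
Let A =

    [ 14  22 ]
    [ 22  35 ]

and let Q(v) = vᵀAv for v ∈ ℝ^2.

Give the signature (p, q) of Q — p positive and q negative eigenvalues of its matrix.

(2, 0)

Symmetric row and column elimination reduces A to a congruent diagonal form with pivots 14, 3/7.
So there are 2 positive pivots.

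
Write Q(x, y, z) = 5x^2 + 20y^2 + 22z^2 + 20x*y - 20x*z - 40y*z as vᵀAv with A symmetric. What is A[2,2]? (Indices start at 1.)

20

The coefficient of y^2 in Q is 20, and that is exactly A[2,2].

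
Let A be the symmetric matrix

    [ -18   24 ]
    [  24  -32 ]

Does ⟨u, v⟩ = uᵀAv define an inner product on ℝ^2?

no

For the 2×2 matrix [[-18, 24], [24, -32]]: det = -18·-32 − (24)² = 0, trace = -50.
det = 0 so one eigenvalue is zero; the form is semidefinite with the sign of the trace.
⟨·,·⟩ is an inner product exactly when A is positive definite.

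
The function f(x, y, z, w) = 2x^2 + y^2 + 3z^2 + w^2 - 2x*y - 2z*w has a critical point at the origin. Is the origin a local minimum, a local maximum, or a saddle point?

local minimum

The Hessian at the origin is H = [[4, -2, 0, 0], [-2, 2, 0, 0], [0, 0, 6, -2], [0, 0, -2, 2]].
Row-reducing H symmetrically gives the diagonal entries 4, 1, 6, 4/3.
That gives 4 positive pivots.
H is positive definite, so the origin is a strict local minimum.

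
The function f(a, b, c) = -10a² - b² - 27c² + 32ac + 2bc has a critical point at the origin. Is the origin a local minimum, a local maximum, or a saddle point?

local maximum

The Hessian at the origin is H = [[-20, 0, 32], [0, -2, 2], [32, 2, -54]].
Symmetric row and column elimination reduces H to a congruent diagonal form with pivots -20, -2, -4/5.
So there are 3 negative pivots.
H is negative definite, so the origin is a strict local maximum.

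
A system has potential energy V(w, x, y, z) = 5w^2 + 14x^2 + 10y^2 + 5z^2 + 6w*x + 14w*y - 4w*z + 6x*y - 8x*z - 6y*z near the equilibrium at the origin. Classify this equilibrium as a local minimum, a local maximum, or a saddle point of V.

The Hessian at the origin is H = [[10, 6, 14, -4], [6, 28, 6, -8], [14, 6, 20, -6], [-4, -8, -6, 10]].
Row-reducing H symmetrically gives the diagonal entries 10, 122/5, 10/61, 8/5.
So there are 4 positive pivots.
H is positive definite, so the origin is a strict local minimum.

local minimum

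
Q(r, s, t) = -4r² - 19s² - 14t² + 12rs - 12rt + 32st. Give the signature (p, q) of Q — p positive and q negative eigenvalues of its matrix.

Write A = [[-4, 6, -6], [6, -19, 16], [-6, 16, -14]].
Row-reducing A symmetrically gives the diagonal entries -4, -10, -1/10.
Counting signs: 3 negative.

(0, 3)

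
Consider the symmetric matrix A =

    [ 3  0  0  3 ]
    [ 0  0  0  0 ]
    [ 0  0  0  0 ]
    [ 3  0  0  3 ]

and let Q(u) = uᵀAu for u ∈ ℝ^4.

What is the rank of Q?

1

Symmetric row and column elimination reduces A to a congruent diagonal form with pivots 3, 0, 0, 0.
That gives 1 positive, 3 zero pivots.
The rank is the number of nonzero pivots: 1.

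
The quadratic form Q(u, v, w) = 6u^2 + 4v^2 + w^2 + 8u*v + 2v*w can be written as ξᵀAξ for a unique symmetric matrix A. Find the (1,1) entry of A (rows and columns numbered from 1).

6

The coefficient of u^2 in Q is 6, and that is exactly A[1,1].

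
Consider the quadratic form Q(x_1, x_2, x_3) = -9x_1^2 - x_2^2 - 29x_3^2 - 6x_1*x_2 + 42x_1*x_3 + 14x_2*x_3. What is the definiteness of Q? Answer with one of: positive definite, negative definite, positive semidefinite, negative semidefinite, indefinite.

Write A = [[-9, -3, 21], [-3, -1, 7], [21, 7, -29]].
Row-reducing A symmetrically gives the diagonal entries -9, 0, 20.
So there are 1 positive, 1 negative, 1 zero pivots.
Hence Q is indefinite.

indefinite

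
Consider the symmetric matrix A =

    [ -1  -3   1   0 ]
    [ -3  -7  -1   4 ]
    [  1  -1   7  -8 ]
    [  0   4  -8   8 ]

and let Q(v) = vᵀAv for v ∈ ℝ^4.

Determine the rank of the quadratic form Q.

2

Row-reducing A symmetrically gives the diagonal entries -1, 2, 0, 0.
That gives 1 positive, 1 negative, 2 zero pivots.
The rank is the number of nonzero pivots: 2.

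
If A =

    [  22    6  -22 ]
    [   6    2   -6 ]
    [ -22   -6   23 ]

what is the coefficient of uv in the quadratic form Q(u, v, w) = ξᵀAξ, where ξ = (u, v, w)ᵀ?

12

The coefficient of uv is A[1,2] + A[2,1] = 2·6 = 12.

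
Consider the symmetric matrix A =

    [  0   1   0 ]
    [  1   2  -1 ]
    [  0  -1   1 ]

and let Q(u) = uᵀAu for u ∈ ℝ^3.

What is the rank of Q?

3

Row reduction of A gives 3 nonzero rows, so rank A = 3.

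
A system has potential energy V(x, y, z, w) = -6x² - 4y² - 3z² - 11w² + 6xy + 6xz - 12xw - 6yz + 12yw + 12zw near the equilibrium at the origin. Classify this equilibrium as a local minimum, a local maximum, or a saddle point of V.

The Hessian at the origin is H = [[-12, 6, 6, -12], [6, -8, -6, 12], [6, -6, -6, 12], [-12, 12, 12, -22]].
Applying the same elementary operations to the rows and columns of H produces a congruent diagonal matrix with entries -12, -5, -6/5, 2.
So there are 1 positive, 3 negative pivots.
H is indefinite, so the origin is a saddle point.

saddle point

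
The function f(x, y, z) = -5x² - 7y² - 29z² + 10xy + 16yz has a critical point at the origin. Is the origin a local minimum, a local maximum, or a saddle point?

The Hessian at the origin is H = [[-10, 10, 0], [10, -14, 16], [0, 16, -58]].
Applying the same elementary operations to the rows and columns of H produces a congruent diagonal matrix with entries -10, -4, 6.
That gives 1 positive, 2 negative pivots.
H is indefinite, so the origin is a saddle point.

saddle point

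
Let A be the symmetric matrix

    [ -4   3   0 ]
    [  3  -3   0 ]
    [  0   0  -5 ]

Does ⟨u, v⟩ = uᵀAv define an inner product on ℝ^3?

Congruent diagonalization of A (simultaneous row and column reduction) yields pivots -4, -3/4, -5.
Counting signs: 3 negative.
Hence Q is negative definite.
⟨·,·⟩ is an inner product exactly when A is positive definite.

no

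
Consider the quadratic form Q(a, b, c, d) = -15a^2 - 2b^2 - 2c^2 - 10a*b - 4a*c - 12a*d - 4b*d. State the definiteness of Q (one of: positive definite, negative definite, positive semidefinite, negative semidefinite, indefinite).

The associated matrix is A = [[-15, -5, -2, -6], [-5, -2, 0, -2], [-2, 0, -2, 0], [-6, -2, 0, 0]].
Row-reducing A symmetrically gives the diagonal entries -15, -1/3, -2/5, 4.
So there are 1 positive, 3 negative pivots.
Hence Q is indefinite.

indefinite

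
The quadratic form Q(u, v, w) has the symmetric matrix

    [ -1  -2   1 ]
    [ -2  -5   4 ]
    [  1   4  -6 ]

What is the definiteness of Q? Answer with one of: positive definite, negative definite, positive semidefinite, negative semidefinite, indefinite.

An LDLᵀ factorisation of A has diagonal entries -1, -1, -1.
Counting signs: 3 negative.
Hence Q is negative definite.

negative definite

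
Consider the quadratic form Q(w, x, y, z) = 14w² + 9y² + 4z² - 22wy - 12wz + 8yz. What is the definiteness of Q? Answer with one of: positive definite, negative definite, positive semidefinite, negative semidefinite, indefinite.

Write A = [[14, 0, -11, -6], [0, 0, 0, 0], [-11, 0, 9, 4], [-6, 0, 4, 4]].
Symmetric row and column elimination reduces A to a congruent diagonal form with pivots 14, 0, 5/14, 0.
So there are 2 positive, 2 zero pivots.
Hence Q is positive semidefinite.

positive semidefinite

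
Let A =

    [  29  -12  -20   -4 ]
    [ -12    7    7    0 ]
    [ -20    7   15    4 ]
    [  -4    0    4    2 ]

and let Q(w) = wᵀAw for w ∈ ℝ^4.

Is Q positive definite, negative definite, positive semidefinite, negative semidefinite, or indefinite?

positive semidefinite

Congruent diagonalization of A (simultaneous row and column reduction) yields pivots 29, 59/29, 24/59, 0.
That gives 3 positive, 1 zero pivots.
Hence Q is positive semidefinite.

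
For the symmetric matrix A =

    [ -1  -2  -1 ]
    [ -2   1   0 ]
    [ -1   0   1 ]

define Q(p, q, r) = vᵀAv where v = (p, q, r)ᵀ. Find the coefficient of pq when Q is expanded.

-4

The coefficient of pq is A[1,2] + A[2,1] = 2·(-2) = -4.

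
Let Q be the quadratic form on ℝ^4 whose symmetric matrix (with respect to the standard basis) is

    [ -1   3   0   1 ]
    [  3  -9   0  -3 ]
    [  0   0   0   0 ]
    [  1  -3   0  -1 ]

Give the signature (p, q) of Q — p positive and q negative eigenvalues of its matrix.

(0, 1)

Row-reducing A symmetrically gives the diagonal entries -1, 0, 0, 0.
Counting signs: 1 negative, 3 zero.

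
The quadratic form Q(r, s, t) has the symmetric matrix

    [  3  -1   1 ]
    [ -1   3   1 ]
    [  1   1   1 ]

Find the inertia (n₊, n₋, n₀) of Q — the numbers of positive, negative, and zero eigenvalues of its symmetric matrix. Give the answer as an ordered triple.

(2, 0, 1)

Row-reducing A symmetrically gives the diagonal entries 3, 8/3, 0.
That gives 2 positive, 1 zero pivots.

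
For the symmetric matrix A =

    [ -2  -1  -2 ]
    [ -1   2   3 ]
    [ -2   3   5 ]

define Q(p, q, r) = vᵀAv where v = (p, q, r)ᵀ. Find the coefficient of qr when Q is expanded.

The coefficient of qr is A[2,3] + A[3,2] = 2·3 = 6.

6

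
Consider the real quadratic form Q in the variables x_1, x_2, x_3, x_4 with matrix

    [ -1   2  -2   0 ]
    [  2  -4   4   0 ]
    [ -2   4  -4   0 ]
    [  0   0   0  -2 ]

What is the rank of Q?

2

Symmetric row and column elimination reduces A to a congruent diagonal form with pivots -1, 0, 0, -2.
So there are 2 negative, 2 zero pivots.
The rank is the number of nonzero pivots: 2.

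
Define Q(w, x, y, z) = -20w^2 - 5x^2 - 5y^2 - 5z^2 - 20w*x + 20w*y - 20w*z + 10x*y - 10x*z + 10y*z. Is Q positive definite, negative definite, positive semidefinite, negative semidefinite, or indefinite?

negative semidefinite

The associated matrix is A = [[-20, -10, 10, -10], [-10, -5, 5, -5], [10, 5, -5, 5], [-10, -5, 5, -5]].
Row-reducing A symmetrically gives the diagonal entries -20, 0, 0, 0.
Counting signs: 1 negative, 3 zero.
Hence Q is negative semidefinite.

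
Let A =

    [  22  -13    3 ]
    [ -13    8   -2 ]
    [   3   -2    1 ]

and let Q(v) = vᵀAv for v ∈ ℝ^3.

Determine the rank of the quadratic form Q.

An LDLᵀ factorisation of A has diagonal entries 22, 7/22, 3/7.
That gives 3 positive pivots.
The rank is the number of nonzero pivots: 3.

3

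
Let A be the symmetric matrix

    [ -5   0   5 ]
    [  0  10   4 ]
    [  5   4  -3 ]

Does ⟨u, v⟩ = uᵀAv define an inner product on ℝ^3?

Congruent diagonalization of A (simultaneous row and column reduction) yields pivots -5, 10, 2/5.
Counting signs: 2 positive, 1 negative.
Hence Q is indefinite.
⟨·,·⟩ is an inner product exactly when A is positive definite.

no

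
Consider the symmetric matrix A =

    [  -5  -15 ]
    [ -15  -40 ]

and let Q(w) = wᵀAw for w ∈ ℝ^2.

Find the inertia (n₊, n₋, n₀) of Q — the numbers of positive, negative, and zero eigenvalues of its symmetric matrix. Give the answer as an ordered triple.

Row-reducing A symmetrically gives the diagonal entries -5, 5.
That gives 1 positive, 1 negative pivots.

(1, 1, 0)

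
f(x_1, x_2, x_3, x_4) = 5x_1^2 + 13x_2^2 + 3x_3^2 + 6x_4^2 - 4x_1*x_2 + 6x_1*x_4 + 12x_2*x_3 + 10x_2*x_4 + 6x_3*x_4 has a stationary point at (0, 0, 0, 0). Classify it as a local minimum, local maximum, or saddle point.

The Hessian at the origin is H = [[10, -4, 0, 6], [-4, 26, 12, 10], [0, 12, 6, 6], [6, 10, 6, 12]].
Applying the same elementary operations to the rows and columns of H produces a congruent diagonal matrix with entries 10, 122/5, 6/61, 2.
Counting signs: 4 positive.
H is positive definite, so the origin is a strict local minimum.

local minimum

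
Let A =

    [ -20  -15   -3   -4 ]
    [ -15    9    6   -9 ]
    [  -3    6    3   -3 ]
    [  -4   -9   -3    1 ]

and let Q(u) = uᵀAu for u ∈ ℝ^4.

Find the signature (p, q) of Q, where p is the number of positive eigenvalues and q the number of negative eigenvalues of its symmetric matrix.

Symmetric row and column elimination reduces A to a congruent diagonal form with pivots -20, 81/4, 4/45, 0.
Counting signs: 2 positive, 1 negative, 1 zero.

(2, 1)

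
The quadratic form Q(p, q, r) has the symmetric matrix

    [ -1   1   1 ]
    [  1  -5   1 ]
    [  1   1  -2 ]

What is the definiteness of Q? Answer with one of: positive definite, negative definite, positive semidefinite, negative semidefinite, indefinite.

negative semidefinite

Row-reducing A symmetrically gives the diagonal entries -1, -4, 0.
Counting signs: 2 negative, 1 zero.
Hence Q is negative semidefinite.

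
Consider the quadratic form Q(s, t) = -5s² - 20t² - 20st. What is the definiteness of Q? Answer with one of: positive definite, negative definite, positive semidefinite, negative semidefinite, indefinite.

The associated matrix is A = [[-5, -10], [-10, -20]].
Row-reducing A symmetrically gives the diagonal entries -5, 0.
So there are 1 negative, 1 zero pivots.
Hence Q is negative semidefinite.

negative semidefinite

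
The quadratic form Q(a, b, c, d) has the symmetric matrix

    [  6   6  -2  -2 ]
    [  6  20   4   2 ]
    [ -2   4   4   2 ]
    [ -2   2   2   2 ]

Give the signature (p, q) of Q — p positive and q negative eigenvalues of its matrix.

Row-reducing A symmetrically gives the diagonal entries 6, 14, 16/21, 0.
That gives 3 positive, 1 zero pivots.

(3, 0)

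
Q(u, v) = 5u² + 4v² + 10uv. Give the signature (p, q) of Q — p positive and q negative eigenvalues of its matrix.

The associated matrix is A = [[5, 5], [5, 4]].
Row-reducing A symmetrically gives the diagonal entries 5, -1.
So there are 1 positive, 1 negative pivots.

(1, 1)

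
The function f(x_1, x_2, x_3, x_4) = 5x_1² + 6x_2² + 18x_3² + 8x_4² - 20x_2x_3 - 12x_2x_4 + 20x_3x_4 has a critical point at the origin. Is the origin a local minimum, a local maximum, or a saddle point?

The Hessian at the origin is H = [[10, 0, 0, 0], [0, 12, -20, -12], [0, -20, 36, 20], [0, -12, 20, 16]].
Congruent diagonalization of H (simultaneous row and column reduction) yields pivots 10, 12, 8/3, 4.
That gives 4 positive pivots.
H is positive definite, so the origin is a strict local minimum.

local minimum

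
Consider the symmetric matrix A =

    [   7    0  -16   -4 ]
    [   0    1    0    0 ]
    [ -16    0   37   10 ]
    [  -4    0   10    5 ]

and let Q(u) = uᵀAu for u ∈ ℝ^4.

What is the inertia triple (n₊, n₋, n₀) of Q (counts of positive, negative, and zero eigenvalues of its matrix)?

An LDLᵀ factorisation of A has diagonal entries 7, 1, 3/7, 1.
So there are 4 positive pivots.

(4, 0, 0)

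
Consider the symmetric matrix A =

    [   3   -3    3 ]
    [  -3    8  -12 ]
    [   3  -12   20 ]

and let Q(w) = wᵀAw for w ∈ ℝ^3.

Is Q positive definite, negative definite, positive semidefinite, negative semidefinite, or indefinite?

positive definite

Row-reducing A symmetrically gives the diagonal entries 3, 5, 4/5.
So there are 3 positive pivots.
Hence Q is positive definite.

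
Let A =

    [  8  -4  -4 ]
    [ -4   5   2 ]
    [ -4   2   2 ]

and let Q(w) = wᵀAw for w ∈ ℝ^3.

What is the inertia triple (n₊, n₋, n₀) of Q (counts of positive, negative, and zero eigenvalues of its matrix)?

(2, 0, 1)

Symmetric row and column elimination reduces A to a congruent diagonal form with pivots 8, 3, 0.
So there are 2 positive, 1 zero pivots.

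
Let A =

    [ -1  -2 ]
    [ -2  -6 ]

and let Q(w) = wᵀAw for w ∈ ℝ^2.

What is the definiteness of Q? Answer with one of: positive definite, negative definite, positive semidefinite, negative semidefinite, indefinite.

Leading principal minors: Δ_1 = -1, Δ_2 = 2.
The signs alternate starting with Δ_1 < 0, so by Sylvester's criterion Q is negative definite.

negative definite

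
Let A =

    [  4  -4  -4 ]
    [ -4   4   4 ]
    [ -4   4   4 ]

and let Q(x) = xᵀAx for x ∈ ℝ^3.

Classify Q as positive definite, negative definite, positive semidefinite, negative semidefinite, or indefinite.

Applying the same elementary operations to the rows and columns of A produces a congruent diagonal matrix with entries 4, 0, 0.
Counting signs: 1 positive, 2 zero.
Hence Q is positive semidefinite.

positive semidefinite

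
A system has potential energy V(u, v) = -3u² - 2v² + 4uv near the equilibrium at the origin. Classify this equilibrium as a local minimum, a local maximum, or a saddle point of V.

local maximum

The Hessian at the origin is H = [[-6, 4], [4, -4]].
det H = -6·-4 − (4)² = 8 > 0 and H[1,1] = -6 < 0, so H is negative definite.
Therefore the origin is a local maximum.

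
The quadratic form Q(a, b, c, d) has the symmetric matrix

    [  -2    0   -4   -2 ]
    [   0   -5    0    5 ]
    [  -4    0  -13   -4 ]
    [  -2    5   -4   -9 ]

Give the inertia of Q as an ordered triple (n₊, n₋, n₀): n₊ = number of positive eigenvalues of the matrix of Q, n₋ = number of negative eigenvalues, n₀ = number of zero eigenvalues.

Symmetric row and column elimination reduces A to a congruent diagonal form with pivots -2, -5, -5, -2.
So there are 4 negative pivots.

(0, 4, 0)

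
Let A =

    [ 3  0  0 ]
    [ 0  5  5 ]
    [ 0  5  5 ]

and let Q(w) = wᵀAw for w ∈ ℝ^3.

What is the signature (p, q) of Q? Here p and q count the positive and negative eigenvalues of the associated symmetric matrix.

(2, 0)

Row-reducing A symmetrically gives the diagonal entries 3, 5, 0.
That gives 2 positive, 1 zero pivots.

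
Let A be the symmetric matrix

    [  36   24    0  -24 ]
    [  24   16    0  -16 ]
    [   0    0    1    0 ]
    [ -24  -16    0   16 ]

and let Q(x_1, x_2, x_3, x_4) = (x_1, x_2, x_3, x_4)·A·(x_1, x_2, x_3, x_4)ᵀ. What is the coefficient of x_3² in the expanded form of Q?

1

The coefficient of x_3² is the diagonal entry A[3,3] = 1.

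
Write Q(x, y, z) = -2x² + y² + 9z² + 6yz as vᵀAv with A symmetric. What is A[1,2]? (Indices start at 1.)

The coefficient of x·y in Q is 0. For a symmetric A this equals A[1,2] + A[2,1] = 2·A[1,2].
So A[1,2] = 0/2 = 0.

0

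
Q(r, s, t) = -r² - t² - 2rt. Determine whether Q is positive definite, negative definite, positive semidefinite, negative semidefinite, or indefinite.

negative semidefinite

The associated matrix is A = [[-1, 0, -1], [0, 0, 0], [-1, 0, -1]].
Applying the same elementary operations to the rows and columns of A produces a congruent diagonal matrix with entries -1, 0, 0.
So there are 1 negative, 2 zero pivots.
Hence Q is negative semidefinite.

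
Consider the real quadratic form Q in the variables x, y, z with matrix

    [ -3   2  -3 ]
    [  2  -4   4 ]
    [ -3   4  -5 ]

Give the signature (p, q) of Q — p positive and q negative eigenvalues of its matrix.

Symmetric row and column elimination reduces A to a congruent diagonal form with pivots -3, -8/3, -1/2.
So there are 3 negative pivots.

(0, 3)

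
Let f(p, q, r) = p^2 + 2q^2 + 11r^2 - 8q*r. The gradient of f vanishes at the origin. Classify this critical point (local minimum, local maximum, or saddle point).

local minimum

The Hessian at the origin is H = [[2, 0, 0], [0, 4, -8], [0, -8, 22]].
An LDLᵀ factorisation of H has diagonal entries 2, 4, 6.
So there are 3 positive pivots.
H is positive definite, so the origin is a strict local minimum.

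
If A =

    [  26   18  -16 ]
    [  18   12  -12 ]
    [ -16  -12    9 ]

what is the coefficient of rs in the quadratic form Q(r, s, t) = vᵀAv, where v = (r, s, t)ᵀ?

The coefficient of rs is A[1,2] + A[2,1] = 2·18 = 36.

36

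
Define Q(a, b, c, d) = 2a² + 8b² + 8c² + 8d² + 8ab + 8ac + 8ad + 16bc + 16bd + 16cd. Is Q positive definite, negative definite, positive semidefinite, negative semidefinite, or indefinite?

The associated matrix is A = [[2, 4, 4, 4], [4, 8, 8, 8], [4, 8, 8, 8], [4, 8, 8, 8]].
Congruent diagonalization of A (simultaneous row and column reduction) yields pivots 2, 0, 0, 0.
So there are 1 positive, 3 zero pivots.
Hence Q is positive semidefinite.

positive semidefinite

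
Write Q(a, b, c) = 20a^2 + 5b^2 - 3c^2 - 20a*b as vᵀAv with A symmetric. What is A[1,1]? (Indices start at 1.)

20

The coefficient of a^2 in Q is 20, and that is exactly A[1,1].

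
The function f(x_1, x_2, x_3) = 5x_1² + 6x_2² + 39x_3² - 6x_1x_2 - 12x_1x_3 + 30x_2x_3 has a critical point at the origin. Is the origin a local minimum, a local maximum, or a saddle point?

The Hessian at the origin is H = [[10, -6, -12], [-6, 12, 30], [-12, 30, 78]].
An LDLᵀ factorisation of H has diagonal entries 10, 42/5, 12/7.
Counting signs: 3 positive.
H is positive definite, so the origin is a strict local minimum.

local minimum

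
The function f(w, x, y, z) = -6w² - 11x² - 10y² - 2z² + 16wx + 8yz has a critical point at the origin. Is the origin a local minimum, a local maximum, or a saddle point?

local maximum

The Hessian at the origin is H = [[-12, 16, 0, 0], [16, -22, 0, 0], [0, 0, -20, 8], [0, 0, 8, -4]].
Applying the same elementary operations to the rows and columns of H produces a congruent diagonal matrix with entries -12, -2/3, -20, -4/5.
Counting signs: 4 negative.
H is negative definite, so the origin is a strict local maximum.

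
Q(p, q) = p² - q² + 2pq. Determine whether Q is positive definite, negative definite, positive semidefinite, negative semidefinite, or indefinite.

Write A = [[1, 1], [1, -1]].
Symmetric row and column elimination reduces A to a congruent diagonal form with pivots 1, -2.
That gives 1 positive, 1 negative pivots.
Hence Q is indefinite.

indefinite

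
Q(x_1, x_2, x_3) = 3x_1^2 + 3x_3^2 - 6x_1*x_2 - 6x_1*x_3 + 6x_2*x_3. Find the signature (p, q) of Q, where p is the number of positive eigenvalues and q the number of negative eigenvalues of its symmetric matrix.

Write A = [[3, -3, -3], [-3, 0, 3], [-3, 3, 3]].
Symmetric row and column elimination reduces A to a congruent diagonal form with pivots 3, -3, 0.
So there are 1 positive, 1 negative, 1 zero pivots.

(1, 1)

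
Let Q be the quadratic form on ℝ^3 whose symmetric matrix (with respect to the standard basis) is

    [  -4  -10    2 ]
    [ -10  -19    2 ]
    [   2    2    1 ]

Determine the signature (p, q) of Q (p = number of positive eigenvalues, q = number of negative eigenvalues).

(2, 1)

Congruent diagonalization of A (simultaneous row and column reduction) yields pivots -4, 6, 1/2.
So there are 2 positive, 1 negative pivots.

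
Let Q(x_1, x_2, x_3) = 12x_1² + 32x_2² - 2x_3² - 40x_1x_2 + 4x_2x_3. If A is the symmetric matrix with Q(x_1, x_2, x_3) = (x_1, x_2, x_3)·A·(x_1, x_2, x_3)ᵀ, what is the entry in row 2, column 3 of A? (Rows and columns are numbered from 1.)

The coefficient of x_2·x_3 in Q is 4. For a symmetric A this equals A[2,3] + A[3,2] = 2·A[2,3].
So A[2,3] = 4/2 = 2.

2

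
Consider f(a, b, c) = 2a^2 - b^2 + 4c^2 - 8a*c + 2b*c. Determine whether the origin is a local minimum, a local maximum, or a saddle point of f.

saddle point

The Hessian at the origin is H = [[4, 0, -8], [0, -2, 2], [-8, 2, 8]].
Row-reducing H symmetrically gives the diagonal entries 4, -2, -6.
That gives 1 positive, 2 negative pivots.
H is indefinite, so the origin is a saddle point.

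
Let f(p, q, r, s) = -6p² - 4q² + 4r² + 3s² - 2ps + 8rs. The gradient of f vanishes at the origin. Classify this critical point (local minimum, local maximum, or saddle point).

saddle point

The Hessian at the origin is H = [[-12, 0, 0, -2], [0, -8, 0, 0], [0, 0, 8, 8], [-2, 0, 8, 6]].
An LDLᵀ factorisation of H has diagonal entries -12, -8, 8, -5/3.
Counting signs: 1 positive, 3 negative.
H is indefinite, so the origin is a saddle point.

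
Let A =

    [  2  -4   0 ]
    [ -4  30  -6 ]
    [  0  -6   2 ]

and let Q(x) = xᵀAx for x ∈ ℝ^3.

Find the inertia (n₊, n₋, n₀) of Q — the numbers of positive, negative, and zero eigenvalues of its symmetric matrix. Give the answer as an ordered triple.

Symmetric row and column elimination reduces A to a congruent diagonal form with pivots 2, 22, 4/11.
So there are 3 positive pivots.

(3, 0, 0)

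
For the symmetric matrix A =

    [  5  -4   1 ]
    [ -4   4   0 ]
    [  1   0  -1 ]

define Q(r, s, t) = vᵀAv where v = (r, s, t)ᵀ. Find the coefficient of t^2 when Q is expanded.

-1

The coefficient of t^2 is the diagonal entry A[3,3] = -1.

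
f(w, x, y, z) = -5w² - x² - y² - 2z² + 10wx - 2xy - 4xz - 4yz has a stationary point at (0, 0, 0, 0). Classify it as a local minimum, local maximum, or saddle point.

The Hessian at the origin is H = [[-10, 10, 0, 0], [10, -2, -2, -4], [0, -2, -2, -4], [0, -4, -4, -4]].
Symmetric row and column elimination reduces H to a congruent diagonal form with pivots -10, 8, -5/2, 4.
Counting signs: 2 positive, 2 negative.
H is indefinite, so the origin is a saddle point.

saddle point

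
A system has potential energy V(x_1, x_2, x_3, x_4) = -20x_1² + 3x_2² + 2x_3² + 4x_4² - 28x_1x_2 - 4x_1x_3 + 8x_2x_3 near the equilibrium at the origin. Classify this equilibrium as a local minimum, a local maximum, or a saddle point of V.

The Hessian at the origin is H = [[-40, -28, -4, 0], [-28, 6, 8, 0], [-4, 8, 4, 0], [0, 0, 0, 8]].
Row-reducing H symmetrically gives the diagonal entries -40, 128/5, -5/32, 8.
That gives 2 positive, 2 negative pivots.
H is indefinite, so the origin is a saddle point.

saddle point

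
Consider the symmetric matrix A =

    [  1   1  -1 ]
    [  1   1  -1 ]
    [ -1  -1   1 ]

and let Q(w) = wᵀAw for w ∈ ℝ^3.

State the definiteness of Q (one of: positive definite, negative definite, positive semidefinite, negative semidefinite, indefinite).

Applying the same elementary operations to the rows and columns of A produces a congruent diagonal matrix with entries 1, 0, 0.
So there are 1 positive, 2 zero pivots.
Hence Q is positive semidefinite.

positive semidefinite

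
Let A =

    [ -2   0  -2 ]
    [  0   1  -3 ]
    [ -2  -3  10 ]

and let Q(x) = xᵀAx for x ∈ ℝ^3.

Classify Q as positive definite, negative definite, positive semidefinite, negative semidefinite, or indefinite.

indefinite

Congruent diagonalization of A (simultaneous row and column reduction) yields pivots -2, 1, 3.
So there are 2 positive, 1 negative pivots.
Hence Q is indefinite.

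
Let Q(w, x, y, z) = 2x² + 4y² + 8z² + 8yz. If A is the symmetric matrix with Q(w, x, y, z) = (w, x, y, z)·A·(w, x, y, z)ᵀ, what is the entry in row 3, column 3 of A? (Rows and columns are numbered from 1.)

4

The coefficient of y² in Q is 4, and that is exactly A[3,3].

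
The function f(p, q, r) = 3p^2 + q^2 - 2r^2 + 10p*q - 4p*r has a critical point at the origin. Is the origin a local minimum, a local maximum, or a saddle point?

saddle point

The Hessian at the origin is H = [[6, 10, -4], [10, 2, 0], [-4, 0, -4]].
Symmetric row and column elimination reduces H to a congruent diagonal form with pivots 6, -44/3, -40/11.
That gives 1 positive, 2 negative pivots.
H is indefinite, so the origin is a saddle point.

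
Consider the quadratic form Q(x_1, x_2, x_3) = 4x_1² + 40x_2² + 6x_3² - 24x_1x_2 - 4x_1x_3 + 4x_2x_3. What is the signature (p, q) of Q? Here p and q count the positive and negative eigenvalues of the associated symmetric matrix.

The associated matrix is A = [[4, -12, -2], [-12, 40, 2], [-2, 2, 6]].
Symmetric row and column elimination reduces A to a congruent diagonal form with pivots 4, 4, 1.
Counting signs: 3 positive.

(3, 0)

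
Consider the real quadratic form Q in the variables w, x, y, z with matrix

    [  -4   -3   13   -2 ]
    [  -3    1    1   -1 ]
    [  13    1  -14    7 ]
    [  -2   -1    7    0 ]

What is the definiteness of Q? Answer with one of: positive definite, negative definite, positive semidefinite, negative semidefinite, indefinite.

An LDLᵀ factorisation of A has diagonal entries -4, 13/4, 61/13, 12/61.
So there are 3 positive, 1 negative pivots.
Hence Q is indefinite.

indefinite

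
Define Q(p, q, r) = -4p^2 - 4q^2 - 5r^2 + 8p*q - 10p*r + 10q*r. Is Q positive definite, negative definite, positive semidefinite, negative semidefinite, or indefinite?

The associated matrix is A = [[-4, 4, -5], [4, -4, 5], [-5, 5, -5]].
Congruent diagonalization of A (simultaneous row and column reduction) yields pivots -4, 0, 5/4.
So there are 1 positive, 1 negative, 1 zero pivots.
Hence Q is indefinite.

indefinite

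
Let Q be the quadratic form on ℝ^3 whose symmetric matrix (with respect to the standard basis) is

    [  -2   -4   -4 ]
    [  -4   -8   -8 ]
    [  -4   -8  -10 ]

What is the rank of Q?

2

Applying the same elementary operations to the rows and columns of A produces a congruent diagonal matrix with entries -2, 0, -2.
Counting signs: 2 negative, 1 zero.
The rank is the number of nonzero pivots: 2.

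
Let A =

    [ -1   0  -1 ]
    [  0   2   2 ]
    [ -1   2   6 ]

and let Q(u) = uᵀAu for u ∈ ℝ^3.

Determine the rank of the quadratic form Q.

Row-reducing A symmetrically gives the diagonal entries -1, 2, 5.
So there are 2 positive, 1 negative pivots.
The rank is the number of nonzero pivots: 3.

3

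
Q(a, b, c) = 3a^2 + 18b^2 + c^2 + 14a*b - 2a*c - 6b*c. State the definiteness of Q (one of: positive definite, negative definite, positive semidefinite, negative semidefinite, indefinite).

positive definite

The symmetric matrix of Q is A = [[3, 7, -1], [7, 18, -3], [-1, -3, 1]].
Leading principal minors: Δ_1 = 3, Δ_2 = 5, Δ_3 = 2.
All leading principal minors are positive, so by Sylvester's criterion Q is positive definite.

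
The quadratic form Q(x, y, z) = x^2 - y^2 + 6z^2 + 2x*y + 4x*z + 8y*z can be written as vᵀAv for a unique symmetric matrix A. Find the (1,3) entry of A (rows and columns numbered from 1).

2

The coefficient of x·z in Q is 4. For a symmetric A this equals A[1,3] + A[3,1] = 2·A[1,3].
So A[1,3] = 4/2 = 2.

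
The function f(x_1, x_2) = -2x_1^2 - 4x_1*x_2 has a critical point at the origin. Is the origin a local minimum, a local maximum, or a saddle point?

The Hessian at the origin is H = [[-4, -4], [-4, 0]].
det H = -4·0 − (-4)² = -16 < 0, so H is indefinite.
Therefore the origin is a saddle point.

saddle point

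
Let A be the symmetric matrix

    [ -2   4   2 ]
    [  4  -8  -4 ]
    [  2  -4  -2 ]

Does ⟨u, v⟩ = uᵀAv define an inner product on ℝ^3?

Row-reducing A symmetrically gives the diagonal entries -2, 0, 0.
That gives 1 negative, 2 zero pivots.
Hence Q is negative semidefinite.
⟨·,·⟩ is an inner product exactly when A is positive definite.

no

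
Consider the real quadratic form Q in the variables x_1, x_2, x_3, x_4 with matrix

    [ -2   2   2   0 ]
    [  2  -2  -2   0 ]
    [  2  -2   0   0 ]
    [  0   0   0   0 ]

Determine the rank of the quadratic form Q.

2

Applying the same elementary operations to the rows and columns of A produces a congruent diagonal matrix with entries -2, 0, 2, 0.
So there are 1 positive, 1 negative, 2 zero pivots.
The rank is the number of nonzero pivots: 2.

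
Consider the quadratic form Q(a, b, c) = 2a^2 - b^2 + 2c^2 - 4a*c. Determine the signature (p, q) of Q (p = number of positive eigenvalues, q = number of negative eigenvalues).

Write A = [[2, 0, -2], [0, -1, 0], [-2, 0, 2]].
Congruent diagonalization of A (simultaneous row and column reduction) yields pivots 2, -1, 0.
Counting signs: 1 positive, 1 negative, 1 zero.

(1, 1)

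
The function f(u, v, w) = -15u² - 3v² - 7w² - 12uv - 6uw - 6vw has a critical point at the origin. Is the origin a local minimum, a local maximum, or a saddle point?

local maximum

The Hessian at the origin is H = [[-30, -12, -6], [-12, -6, -6], [-6, -6, -14]].
Row-reducing H symmetrically gives the diagonal entries -30, -6/5, -2.
So there are 3 negative pivots.
H is negative definite, so the origin is a strict local maximum.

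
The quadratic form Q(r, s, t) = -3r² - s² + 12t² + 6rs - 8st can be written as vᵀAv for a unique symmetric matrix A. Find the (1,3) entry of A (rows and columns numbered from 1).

The coefficient of r·t in Q is 0. For a symmetric A this equals A[1,3] + A[3,1] = 2·A[1,3].
So A[1,3] = 0/2 = 0.

0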